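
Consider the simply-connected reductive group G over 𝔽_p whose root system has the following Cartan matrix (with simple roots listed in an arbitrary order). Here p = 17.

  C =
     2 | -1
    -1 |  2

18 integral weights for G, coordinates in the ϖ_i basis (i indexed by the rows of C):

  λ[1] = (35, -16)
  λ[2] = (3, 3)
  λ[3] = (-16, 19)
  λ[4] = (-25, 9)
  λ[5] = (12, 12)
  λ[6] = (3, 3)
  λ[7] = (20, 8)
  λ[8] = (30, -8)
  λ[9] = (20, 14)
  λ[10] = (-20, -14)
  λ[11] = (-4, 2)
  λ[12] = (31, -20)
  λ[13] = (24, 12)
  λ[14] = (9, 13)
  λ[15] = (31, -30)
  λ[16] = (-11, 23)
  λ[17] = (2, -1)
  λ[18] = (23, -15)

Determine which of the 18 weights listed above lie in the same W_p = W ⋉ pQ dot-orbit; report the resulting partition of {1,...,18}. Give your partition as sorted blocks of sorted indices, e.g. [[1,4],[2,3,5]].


C ↔ A_2 under row/col permutation; |W(A_2)| = 6.

W_17-reps of the 18 weights in Ā_17 (same 2-coord order as C):

  [1] (2, 2)
  [2] (4, 4)
  [3] (12, 2)
  [4] (3, 7)
  [5] (4, 4)
  [6] (4, 4)
  [7] (4, 4)
  [8] (3, 7)
  [9] (2, 2)
  [10] (2, 2)
  [11] (3, 0)
  [12] (2, 2)
  [13] (4, 4)
  [14] (3, 7)
  [15] (12, 2)
  [16] (3, 7)
  [17] (3, 0)
  [18] (3, 7)

Linkage partition of the 18 weights (5 classes, p=17):

[[1, 9, 10, 12], [2, 5, 6, 7, 13], [3, 15], [4, 8, 14, 16, 18], [11, 17]]


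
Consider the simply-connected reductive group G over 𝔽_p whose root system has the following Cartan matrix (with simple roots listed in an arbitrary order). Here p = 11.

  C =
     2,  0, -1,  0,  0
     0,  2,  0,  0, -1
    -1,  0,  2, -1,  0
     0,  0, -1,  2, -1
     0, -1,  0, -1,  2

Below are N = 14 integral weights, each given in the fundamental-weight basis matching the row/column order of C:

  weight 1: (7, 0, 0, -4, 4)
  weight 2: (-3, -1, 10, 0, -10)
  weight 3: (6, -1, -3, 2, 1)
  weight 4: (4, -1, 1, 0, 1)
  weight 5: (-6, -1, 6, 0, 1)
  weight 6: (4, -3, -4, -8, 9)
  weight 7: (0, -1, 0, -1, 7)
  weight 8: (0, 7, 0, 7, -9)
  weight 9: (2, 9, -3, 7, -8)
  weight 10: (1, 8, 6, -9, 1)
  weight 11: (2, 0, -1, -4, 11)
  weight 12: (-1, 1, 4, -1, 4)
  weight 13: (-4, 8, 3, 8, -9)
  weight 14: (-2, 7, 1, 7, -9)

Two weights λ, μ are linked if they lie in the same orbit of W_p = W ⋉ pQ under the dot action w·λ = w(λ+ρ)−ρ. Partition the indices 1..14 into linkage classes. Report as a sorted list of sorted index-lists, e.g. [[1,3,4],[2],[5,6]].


A_5 Cartan matrix, 5 simple roots permuted; ρ=(1,1,1,1,1).

Alcove-folded reps (p=11, 14 weights, presented ϖ-order):

  λ_1+ρ ↦ (5, 0, 2, 1, 2);  λ_2+ρ ↦ (1, 0, 1, 0, 8);  λ_3+ρ ↦ (5, 0, 2, 1, 2);  λ_4+ρ ↦ (5, 0, 2, 1, 2);  λ_5+ρ ↦ (5, 0, 2, 1, 2);  λ_6+ρ ↦ (5, 0, 2, 1, 2);  λ_7+ρ ↦ (1, 0, 1, 0, 8);  λ_8+ρ ↦ (1, 0, 1, 0, 8);  λ_9+ρ ↦ (0, 2, 1, 1, 6);  λ_10+ρ ↦ (0, 2, 1, 1, 6);  λ_11+ρ ↦ (1, 0, 1, 0, 8);  λ_12+ρ ↦ (1, 1, 4, 0, 5);  λ_13+ρ ↦ (0, 2, 1, 1, 6);  λ_14+ρ ↦ (1, 0, 1, 0, 8)

Linkage partition of the 14 weights (4 classes, p=11):

[[1, 3, 4, 5, 6], [2, 7, 8, 11, 14], [9, 10, 13], [12]]


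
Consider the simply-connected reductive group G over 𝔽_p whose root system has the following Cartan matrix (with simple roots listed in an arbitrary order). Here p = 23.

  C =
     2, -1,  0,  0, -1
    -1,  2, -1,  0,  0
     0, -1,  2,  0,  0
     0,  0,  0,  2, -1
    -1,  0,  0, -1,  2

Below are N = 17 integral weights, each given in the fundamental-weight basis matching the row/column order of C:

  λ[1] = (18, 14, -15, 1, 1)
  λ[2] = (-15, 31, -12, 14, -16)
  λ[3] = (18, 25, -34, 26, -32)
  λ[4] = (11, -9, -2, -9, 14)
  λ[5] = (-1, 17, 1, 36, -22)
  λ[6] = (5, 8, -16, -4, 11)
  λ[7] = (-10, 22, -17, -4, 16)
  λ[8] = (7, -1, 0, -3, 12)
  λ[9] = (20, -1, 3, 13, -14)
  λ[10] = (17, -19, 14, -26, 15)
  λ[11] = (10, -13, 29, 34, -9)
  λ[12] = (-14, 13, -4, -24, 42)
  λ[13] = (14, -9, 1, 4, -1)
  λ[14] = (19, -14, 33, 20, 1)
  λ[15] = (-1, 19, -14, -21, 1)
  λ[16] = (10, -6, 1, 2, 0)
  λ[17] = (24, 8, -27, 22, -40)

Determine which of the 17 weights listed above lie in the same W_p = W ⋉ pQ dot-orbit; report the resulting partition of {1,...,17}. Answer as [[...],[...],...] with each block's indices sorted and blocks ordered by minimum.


Root system A_5: the 5×5 matrix C matches after relabeling.

Folding the 17 weights λ_j+ρ into Ā_23 (reps in the given 5-coord order):

    [1] (8, 0, 1, 2, 11)
    [2] (7, 2, 6, 5, 0)
    [3] (3, 1, 4, 4, 7)
    [4] (3, 1, 4, 4, 7)
    [5] (7, 11, 2, 2, 0)
    [6] (0, 6, 5, 1, 8)
    [7] (7, 2, 6, 5, 0)
    [8] (8, 0, 1, 2, 11)
    [9] (8, 0, 1, 2, 11)
    [10] (7, 2, 6, 5, 0)
    [11] (6, 2, 3, 3, 1)
    [12] (7, 11, 2, 2, 0)
    [13] (7, 2, 6, 5, 0)
    [14] (7, 11, 2, 2, 0)
    [15] (7, 11, 2, 2, 0)
    [16] (6, 2, 3, 3, 1)
    [17] (7, 2, 6, 5, 0)

Partition of {1..17} into 6 W_23-dot-orbits:

[[1, 8, 9], [2, 7, 10, 13, 17], [3, 4], [5, 12, 14, 15], [6], [11, 16]]


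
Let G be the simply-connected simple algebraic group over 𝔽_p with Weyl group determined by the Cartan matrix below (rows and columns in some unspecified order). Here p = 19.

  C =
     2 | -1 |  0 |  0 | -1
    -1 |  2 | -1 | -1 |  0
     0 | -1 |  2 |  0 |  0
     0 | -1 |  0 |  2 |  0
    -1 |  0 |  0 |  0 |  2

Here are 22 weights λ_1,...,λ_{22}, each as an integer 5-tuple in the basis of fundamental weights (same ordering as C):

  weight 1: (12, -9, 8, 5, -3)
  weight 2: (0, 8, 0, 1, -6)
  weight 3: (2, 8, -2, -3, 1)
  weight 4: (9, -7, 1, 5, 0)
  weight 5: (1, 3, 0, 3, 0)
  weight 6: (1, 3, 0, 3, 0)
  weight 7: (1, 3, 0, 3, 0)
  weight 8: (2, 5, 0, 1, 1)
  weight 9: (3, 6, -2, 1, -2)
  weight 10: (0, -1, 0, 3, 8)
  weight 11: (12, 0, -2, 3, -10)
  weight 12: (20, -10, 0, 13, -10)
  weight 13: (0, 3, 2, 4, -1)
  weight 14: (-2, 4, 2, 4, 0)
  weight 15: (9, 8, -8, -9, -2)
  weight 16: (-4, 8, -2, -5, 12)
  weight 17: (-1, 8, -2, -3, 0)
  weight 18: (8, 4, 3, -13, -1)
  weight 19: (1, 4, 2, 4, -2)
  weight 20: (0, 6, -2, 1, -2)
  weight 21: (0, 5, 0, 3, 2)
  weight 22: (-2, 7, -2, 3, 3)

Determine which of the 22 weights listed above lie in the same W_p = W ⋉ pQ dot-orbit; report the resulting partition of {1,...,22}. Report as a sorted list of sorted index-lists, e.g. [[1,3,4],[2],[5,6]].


D_5 Cartan matrix, 5 simple roots permuted; ρ=(1,1,1,1,1).

W_19-reps of the 22 weights in Ā_19 (same 5-coord order as C):

  λ_1+ρ ↦ (1, 5, 1, 2, 1);  λ_2+ρ ↦ (1, 5, 1, 2, 1);  λ_3+ρ ↦ (1, 5, 1, 2, 1);  λ_4+ρ ↦ (4, 2, 4, 0, 1);  λ_5+ρ ↦ (2, 4, 1, 4, 1);  λ_6+ρ ↦ (2, 4, 1, 4, 1);  λ_7+ρ ↦ (2, 4, 1, 4, 1);  λ_8+ρ ↦ (1, 5, 1, 2, 1);  λ_9+ρ ↦ (0, 6, 1, 2, 1);  λ_10+ρ ↦ (1, 0, 1, 4, 9);  λ_11+ρ ↦ (1, 0, 1, 4, 9);  λ_12+ρ ↦ (1, 5, 1, 2, 1);  λ_13+ρ ↦ (1, 4, 3, 5, 0);  λ_14+ρ ↦ (1, 4, 3, 5, 0);  λ_15+ρ ↦ (0, 6, 1, 2, 1);  λ_16+ρ ↦ (1, 0, 1, 4, 9);  λ_17+ρ ↦ (0, 6, 1, 2, 1);  λ_18+ρ ↦ (1, 4, 3, 5, 0);  λ_19+ρ ↦ (1, 4, 3, 5, 0);  λ_20+ρ ↦ (0, 6, 1, 2, 1);  λ_21+ρ ↦ (2, 4, 1, 4, 1);  λ_22+ρ ↦ (2, 4, 1, 4, 1)

These 22 weights hit 6 W_19-dot-orbits; sizes (5, 1, 5, 4, 3, 4):

[[1, 2, 3, 8, 12], [4], [5, 6, 7, 21, 22], [9, 15, 17, 20], [10, 11, 16], [13, 14, 18, 19]]


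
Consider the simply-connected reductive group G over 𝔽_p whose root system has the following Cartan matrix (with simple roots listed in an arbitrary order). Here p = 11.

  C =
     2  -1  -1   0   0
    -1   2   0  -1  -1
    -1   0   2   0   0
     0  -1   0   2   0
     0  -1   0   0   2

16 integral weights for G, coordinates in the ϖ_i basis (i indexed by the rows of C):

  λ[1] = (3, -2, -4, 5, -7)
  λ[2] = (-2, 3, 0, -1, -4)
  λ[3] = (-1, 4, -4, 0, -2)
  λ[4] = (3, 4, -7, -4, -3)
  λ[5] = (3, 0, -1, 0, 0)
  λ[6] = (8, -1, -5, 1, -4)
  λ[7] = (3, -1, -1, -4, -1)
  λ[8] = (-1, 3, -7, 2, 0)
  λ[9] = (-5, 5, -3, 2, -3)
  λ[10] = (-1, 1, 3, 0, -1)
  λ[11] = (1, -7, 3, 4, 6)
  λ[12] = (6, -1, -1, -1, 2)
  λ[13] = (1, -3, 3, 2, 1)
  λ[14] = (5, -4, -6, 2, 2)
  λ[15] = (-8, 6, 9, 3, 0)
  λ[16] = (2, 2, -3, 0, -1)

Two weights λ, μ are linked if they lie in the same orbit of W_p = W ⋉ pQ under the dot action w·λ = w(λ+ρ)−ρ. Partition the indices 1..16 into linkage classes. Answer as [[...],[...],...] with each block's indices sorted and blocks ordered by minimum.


D_5 Cartan matrix, 5 simple roots permuted; ρ=(1,1,1,1,1).

Each λ_j+ρ reduced to Ā_11; 5-tuples below use C's row order:

  λ_1 → (2, 1, 3, 0, 0) · λ_2 → (1, 0, 0, 0, 3) · λ_3 → (3, 1, 0, 1, 1) · λ_4 → (0, 2, 4, 1, 0) · λ_5 → (3, 1, 0, 1, 1) · λ_6 → (0, 2, 4, 1, 0) · λ_7 → (1, 0, 0, 0, 3) · λ_8 → (3, 1, 0, 1, 1) · λ_9 → (0, 2, 4, 1, 0) · λ_10 → (0, 2, 4, 1, 0) · λ_11 → (3, 1, 0, 1, 1) · λ_12 → (1, 0, 0, 0, 3) · λ_13 → (0, 2, 4, 1, 0) · λ_14 → (2, 1, 3, 0, 0) · λ_15 → (1, 0, 0, 0, 3) · λ_16 → (1, 3, 2, 1, 0)

Linkage partition of the 16 weights (5 classes, p=11):

[[1, 14], [2, 7, 12, 15], [3, 5, 8, 11], [4, 6, 9, 10, 13], [16]]


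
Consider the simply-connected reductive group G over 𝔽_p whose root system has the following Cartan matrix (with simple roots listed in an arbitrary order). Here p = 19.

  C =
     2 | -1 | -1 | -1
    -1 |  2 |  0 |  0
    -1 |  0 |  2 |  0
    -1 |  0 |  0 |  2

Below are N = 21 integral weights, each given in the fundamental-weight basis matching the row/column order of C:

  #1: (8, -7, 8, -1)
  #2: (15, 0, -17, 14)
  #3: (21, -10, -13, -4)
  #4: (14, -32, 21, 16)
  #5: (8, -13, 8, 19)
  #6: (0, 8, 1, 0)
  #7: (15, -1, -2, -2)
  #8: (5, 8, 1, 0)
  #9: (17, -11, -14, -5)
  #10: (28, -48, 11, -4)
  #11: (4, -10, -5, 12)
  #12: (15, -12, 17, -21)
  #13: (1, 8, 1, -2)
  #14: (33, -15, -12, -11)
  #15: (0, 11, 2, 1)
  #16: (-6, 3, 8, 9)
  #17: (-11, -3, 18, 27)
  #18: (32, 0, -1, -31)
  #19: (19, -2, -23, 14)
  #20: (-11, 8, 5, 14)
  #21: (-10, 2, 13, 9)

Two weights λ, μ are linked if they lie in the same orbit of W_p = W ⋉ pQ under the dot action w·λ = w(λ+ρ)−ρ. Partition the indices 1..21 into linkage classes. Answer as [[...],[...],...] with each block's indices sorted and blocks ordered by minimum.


D_4 Cartan matrix, 4 simple roots permuted; ρ=(1,1,1,1).

Folding the 21 weights λ_j+ρ into Ā_19 (reps in the given 4-coord order):

  1: (1, 6, 9, 0)
  2: (1, 12, 3, 2)
  3: (1, 6, 9, 0)
  4: (1, 12, 3, 2)
  5: (1, 6, 9, 0)
  6: (1, 9, 2, 1)
  7: (3, 0, 1, 1)
  8: (1, 9, 2, 1)
  9: (4, 1, 4, 5)
  10: (1, 6, 9, 0)
  11: (4, 1, 4, 5)
  12: (3, 0, 1, 1)
  13: (1, 9, 2, 1)
  14: (4, 1, 4, 5)
  15: (1, 12, 3, 2)
  16: (4, 1, 4, 5)
  17: (1, 6, 9, 0)
  18: (3, 0, 1, 1)
  19: (1, 12, 3, 2)
  20: (4, 1, 4, 5)
  21: (3, 6, 5, 1)

Linkage partition of the 21 weights (6 classes, p=19):

[[1, 3, 5, 10, 17], [2, 4, 15, 19], [6, 8, 13], [7, 12, 18], [9, 11, 14, 16, 20], [21]]


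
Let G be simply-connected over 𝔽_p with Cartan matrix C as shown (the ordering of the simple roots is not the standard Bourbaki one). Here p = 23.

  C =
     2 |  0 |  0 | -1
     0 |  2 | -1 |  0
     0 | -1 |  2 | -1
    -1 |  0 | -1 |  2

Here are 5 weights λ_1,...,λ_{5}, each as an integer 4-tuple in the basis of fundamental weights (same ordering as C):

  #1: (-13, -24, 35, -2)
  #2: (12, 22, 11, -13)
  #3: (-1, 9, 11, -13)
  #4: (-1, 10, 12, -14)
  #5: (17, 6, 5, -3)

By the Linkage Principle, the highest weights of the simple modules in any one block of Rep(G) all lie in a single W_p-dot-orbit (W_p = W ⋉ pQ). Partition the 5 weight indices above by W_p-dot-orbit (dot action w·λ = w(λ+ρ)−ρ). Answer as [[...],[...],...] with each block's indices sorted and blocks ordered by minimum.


A_4 Cartan matrix, 4 simple roots permuted; ρ=(1,1,1,1).

Folding the 5 weights λ_j+ρ into Ā_23 (reps in the given 4-coord order):

    λ_1+ρ ↦ (12, 10, 0, 0)
    λ_2+ρ ↦ (12, 10, 0, 0)
    λ_3+ρ ↦ (12, 10, 0, 0)
    λ_4+ρ ↦ (12, 10, 0, 0)
    λ_5+ρ ↦ (10, 1, 4, 2)

These 5 weights hit 2 W_23-dot-orbits; sizes (4, 1):

[[1, 2, 3, 4], [5]]


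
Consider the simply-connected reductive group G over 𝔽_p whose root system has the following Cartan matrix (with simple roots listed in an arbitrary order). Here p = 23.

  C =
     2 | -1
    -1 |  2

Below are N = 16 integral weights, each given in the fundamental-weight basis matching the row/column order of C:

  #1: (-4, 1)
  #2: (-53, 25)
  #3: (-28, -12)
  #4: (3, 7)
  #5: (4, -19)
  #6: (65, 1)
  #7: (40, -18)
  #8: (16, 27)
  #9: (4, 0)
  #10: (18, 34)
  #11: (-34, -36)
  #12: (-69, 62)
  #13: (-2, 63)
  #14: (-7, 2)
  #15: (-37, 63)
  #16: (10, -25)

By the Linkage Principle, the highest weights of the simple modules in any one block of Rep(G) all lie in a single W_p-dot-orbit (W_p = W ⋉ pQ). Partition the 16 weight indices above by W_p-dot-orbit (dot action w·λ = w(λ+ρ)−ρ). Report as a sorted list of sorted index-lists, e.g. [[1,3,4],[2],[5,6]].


Cartan matrix: type A_2 (|W|=6); un-permuting the 2 rows.

λ_j+ρ reflected into Ā_23 (⟨·,θ^∨⟩≤23); 2-tuples as given:

  1: (2, 1)
  2: (3, 3)
  3: (4, 8)
  4: (4, 8)
  5: (13, 5)
  6: (2, 1)
  7: (5, 1)
  8: (5, 1)
  9: (5, 1)
  10: (4, 8)
  11: (12, 10)
  12: (5, 1)
  13: (5, 1)
  14: (3, 3)
  15: (13, 5)
  16: (12, 10)

Partition of {1..16} into 6 W_23-dot-orbits:

[[1, 6], [2, 14], [3, 4, 10], [5, 15], [7, 8, 9, 12, 13], [11, 16]]


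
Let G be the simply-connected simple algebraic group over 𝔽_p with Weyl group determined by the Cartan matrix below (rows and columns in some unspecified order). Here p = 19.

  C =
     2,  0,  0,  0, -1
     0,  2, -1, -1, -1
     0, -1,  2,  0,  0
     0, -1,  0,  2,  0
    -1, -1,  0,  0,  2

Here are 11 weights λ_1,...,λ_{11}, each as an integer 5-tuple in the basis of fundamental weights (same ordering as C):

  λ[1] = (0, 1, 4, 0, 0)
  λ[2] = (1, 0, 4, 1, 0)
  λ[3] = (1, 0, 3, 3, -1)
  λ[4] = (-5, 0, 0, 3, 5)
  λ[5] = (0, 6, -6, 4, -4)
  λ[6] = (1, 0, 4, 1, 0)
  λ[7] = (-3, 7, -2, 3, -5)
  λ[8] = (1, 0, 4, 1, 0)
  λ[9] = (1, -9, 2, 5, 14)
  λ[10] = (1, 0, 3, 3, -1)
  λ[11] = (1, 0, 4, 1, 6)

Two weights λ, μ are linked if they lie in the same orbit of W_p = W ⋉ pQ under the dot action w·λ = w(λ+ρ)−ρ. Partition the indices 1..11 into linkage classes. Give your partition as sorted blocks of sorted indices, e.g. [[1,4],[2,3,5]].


Dynkin diagram of C (from the 8 off-diagonal −1 entries): D_5.

Ā_19 reps of the 11 weights (D_5, coords as presented):

    λ_1+ρ ↦ (1, 2, 5, 1, 1)
    λ_2+ρ ↦ (2, 1, 5, 2, 1)
    λ_3+ρ ↦ (2, 1, 4, 4, 0)
    λ_4+ρ ↦ (4, 1, 1, 4, 2)
    λ_5+ρ ↦ (2, 1, 4, 4, 0)
    λ_6+ρ ↦ (2, 1, 5, 2, 1)
    λ_7+ρ ↦ (4, 1, 1, 4, 2)
    λ_8+ρ ↦ (2, 1, 5, 2, 1)
    λ_9+ρ ↦ (2, 1, 5, 2, 1)
    λ_10+ρ ↦ (2, 1, 4, 4, 0)
    λ_11+ρ ↦ (2, 1, 5, 2, 1)

4 distinct reps among the 11 weights ⇒ 4 W_19-linkage classes:

[[1], [2, 6, 8, 9, 11], [3, 5, 10], [4, 7]]


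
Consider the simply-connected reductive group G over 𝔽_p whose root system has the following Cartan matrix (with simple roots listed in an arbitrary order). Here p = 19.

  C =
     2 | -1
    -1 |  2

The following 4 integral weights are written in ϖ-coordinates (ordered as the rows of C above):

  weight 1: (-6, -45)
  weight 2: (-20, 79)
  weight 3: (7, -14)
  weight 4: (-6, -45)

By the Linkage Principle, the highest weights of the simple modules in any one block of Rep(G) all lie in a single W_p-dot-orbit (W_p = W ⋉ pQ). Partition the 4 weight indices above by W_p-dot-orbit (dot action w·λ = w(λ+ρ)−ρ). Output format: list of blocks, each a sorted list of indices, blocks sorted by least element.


Dynkin diagram of C (from the 2 off-diagonal −1 entries): A_2.

Ā_19 reps of the 4 weights (A_2, coords as presented):

    λ_1+ρ ↦ (5, 8)
    λ_2+ρ ↦ (15, 0)
    λ_3+ρ ↦ (5, 8)
    λ_4+ρ ↦ (5, 8)

Grouping the 4 weights by Ā_19-representative: 2 linkage classes.

[[1, 3, 4], [2]]


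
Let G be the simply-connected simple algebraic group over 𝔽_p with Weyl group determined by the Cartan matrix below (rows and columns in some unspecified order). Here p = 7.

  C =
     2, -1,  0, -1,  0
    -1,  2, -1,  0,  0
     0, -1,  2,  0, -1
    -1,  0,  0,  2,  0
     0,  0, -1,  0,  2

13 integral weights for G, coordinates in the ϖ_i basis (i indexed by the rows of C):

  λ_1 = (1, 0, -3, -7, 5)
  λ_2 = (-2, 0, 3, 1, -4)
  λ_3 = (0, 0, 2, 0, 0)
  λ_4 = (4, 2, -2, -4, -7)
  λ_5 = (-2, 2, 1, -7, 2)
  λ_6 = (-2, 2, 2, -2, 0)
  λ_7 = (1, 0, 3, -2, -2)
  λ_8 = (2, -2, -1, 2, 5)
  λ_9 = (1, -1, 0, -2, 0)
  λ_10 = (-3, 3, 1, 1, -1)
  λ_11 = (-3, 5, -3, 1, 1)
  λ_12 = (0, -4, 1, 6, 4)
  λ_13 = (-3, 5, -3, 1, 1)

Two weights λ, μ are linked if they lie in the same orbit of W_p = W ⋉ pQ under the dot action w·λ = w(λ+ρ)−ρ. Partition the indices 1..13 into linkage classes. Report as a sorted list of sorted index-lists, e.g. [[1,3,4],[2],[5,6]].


Cartan matrix: type A_5 (|W|=720); un-permuting the 5 rows.

Each λ_j+ρ reduced to Ā_7; 5-tuples below use C's row order:

  1: (1, 1, 3, 1, 1) · 2: (1, 0, 1, 1, 3) · 3: (1, 1, 3, 1, 1) · 4: (2, 2, 2, 0, 0) · 5: (2, 2, 2, 0, 0) · 6: (1, 1, 3, 1, 1) · 7: (1, 1, 3, 1, 1) · 8: (1, 0, 1, 1, 1) · 9: (1, 0, 1, 1, 1) · 10: (2, 2, 2, 0, 0) · 11: (2, 2, 2, 0, 0) · 12: (2, 0, 0, 0, 1) · 13: (2, 2, 2, 0, 0)

Partition of {1..13} into 5 W_7-dot-orbits:

[[1, 3, 6, 7], [2], [4, 5, 10, 11, 13], [8, 9], [12]]


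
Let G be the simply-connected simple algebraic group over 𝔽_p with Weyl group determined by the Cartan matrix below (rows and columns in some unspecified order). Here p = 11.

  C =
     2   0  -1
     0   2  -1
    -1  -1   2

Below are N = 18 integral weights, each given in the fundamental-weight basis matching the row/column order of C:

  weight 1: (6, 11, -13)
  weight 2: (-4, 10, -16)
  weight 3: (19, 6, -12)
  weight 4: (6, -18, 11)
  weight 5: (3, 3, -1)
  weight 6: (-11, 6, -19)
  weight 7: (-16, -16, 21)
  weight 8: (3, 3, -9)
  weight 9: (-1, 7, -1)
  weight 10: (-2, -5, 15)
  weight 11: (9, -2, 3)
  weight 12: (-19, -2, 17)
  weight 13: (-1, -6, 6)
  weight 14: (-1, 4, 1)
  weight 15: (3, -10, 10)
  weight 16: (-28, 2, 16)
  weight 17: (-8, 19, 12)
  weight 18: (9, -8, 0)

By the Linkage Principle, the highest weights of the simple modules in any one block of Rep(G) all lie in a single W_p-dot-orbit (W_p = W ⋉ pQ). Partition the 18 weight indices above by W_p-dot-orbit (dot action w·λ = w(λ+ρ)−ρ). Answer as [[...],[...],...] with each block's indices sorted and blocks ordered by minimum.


Dynkin diagram of C (from the 4 off-diagonal −1 entries): A_3.

Folding the 18 weights λ_j+ρ into Ā_11 (reps in the given 3-coord order):

  λ_1 → (4, 1, 6) · λ_2 → (4, 4, 0) · λ_3 → (0, 5, 2) · λ_4 → (5, 3, 1) · λ_5 → (4, 4, 0) · λ_6 → (4, 1, 6) · λ_7 → (4, 4, 0) · λ_8 → (4, 4, 0) · λ_9 → (0, 8, 0) · λ_10 → (4, 1, 6) · λ_11 → (7, 2, 1) · λ_12 → (4, 1, 6) · λ_13 → (0, 5, 2) · λ_14 → (0, 5, 2) · λ_15 → (0, 5, 2) · λ_16 → (5, 3, 1) · λ_17 → (0, 5, 2) · λ_18 → (4, 1, 6)

The 18 indices split into 6 linkage classes (same alcove rep ⇔ same W_11-dot-orbit):

[[1, 6, 10, 12, 18], [2, 5, 7, 8], [3, 13, 14, 15, 17], [4, 16], [9], [11]]


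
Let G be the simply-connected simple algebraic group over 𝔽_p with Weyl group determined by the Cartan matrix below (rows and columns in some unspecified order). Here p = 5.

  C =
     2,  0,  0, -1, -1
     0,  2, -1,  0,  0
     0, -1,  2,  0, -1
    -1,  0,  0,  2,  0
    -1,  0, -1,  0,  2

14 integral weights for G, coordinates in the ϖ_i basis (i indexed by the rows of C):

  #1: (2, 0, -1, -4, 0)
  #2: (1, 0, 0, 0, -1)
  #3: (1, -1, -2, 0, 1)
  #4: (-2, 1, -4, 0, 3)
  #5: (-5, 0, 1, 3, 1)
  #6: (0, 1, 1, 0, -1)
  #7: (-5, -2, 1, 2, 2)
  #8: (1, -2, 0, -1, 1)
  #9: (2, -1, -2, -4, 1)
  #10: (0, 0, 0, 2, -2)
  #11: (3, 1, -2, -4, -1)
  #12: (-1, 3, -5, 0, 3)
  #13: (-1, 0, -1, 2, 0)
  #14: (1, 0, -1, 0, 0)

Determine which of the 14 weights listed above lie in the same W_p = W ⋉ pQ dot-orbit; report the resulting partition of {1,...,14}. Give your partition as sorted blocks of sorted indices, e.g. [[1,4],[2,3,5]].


C ↔ A_5 under row/col permutation; |W(A_5)| = 720.

W_5-reps of the 14 weights in Ā_5 (same 5-coord order as C):

  λ_1 → (0, 1, 0, 3, 1) · λ_2 → (2, 1, 1, 1, 0) · λ_3 → (2, 1, 0, 1, 1) · λ_4 → (1, 1, 2, 0, 0) · λ_5 → (2, 1, 0, 0, 2) · λ_6 → (1, 1, 2, 0, 0) · λ_7 → (2, 1, 0, 1, 1) · λ_8 → (2, 1, 0, 0, 2) · λ_9 → (0, 1, 0, 3, 1) · λ_10 → (0, 1, 0, 3, 1) · λ_11 → (0, 1, 0, 3, 1) · λ_12 → (0, 0, 4, 1, 0) · λ_13 → (0, 1, 0, 3, 1) · λ_14 → (2, 1, 0, 1, 1)

Grouping the 14 weights by Ā_5-representative: 6 linkage classes.

[[1, 9, 10, 11, 13], [2], [3, 7, 14], [4, 6], [5, 8], [12]]


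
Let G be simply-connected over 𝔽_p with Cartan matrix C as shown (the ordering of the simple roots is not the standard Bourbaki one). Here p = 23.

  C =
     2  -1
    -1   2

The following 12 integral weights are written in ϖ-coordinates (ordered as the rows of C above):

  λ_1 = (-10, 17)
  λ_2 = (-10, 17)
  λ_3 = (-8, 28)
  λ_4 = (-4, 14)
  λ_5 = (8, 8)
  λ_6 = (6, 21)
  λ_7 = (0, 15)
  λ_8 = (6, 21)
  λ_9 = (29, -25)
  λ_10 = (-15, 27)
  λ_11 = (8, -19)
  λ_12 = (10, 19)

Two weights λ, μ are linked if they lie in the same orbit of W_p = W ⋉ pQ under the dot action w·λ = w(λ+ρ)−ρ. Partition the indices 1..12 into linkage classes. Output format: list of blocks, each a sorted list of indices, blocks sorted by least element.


C ↔ A_2 under row/col permutation; |W(A_2)| = 6.

Ā_23 reps of the 12 weights (A_2, coords as presented):

  λ_1 → (9, 9)
  λ_2 → (9, 9)
  λ_3 → (1, 16)
  λ_4 → (3, 12)
  λ_5 → (9, 9)
  λ_6 → (1, 16)
  λ_7 → (1, 16)
  λ_8 → (1, 16)
  λ_9 → (1, 16)
  λ_10 → (9, 9)
  λ_11 → (9, 9)
  λ_12 → (3, 12)

Linkage partition of the 12 weights (3 classes, p=23):

[[1, 2, 5, 10, 11], [3, 6, 7, 8, 9], [4, 12]]


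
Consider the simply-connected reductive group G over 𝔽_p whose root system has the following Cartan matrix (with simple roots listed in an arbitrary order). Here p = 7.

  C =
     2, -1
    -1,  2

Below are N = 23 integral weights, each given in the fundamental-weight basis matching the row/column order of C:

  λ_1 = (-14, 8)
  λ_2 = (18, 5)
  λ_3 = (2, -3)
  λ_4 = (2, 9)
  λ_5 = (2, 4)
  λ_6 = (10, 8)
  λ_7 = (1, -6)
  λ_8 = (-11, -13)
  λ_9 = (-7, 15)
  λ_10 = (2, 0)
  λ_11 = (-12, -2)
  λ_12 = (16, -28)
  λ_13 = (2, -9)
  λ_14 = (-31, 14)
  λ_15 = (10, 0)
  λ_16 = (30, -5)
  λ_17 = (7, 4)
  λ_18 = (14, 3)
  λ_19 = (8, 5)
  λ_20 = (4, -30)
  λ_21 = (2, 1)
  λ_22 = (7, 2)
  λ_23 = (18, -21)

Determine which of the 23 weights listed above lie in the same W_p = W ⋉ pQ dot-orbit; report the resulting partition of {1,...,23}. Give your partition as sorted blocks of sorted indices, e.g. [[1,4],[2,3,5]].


Cartan matrix: type A_2 (|W|=6); un-permuting the 2 rows.

λ_j+ρ reflected into Ā_7 (⟨·,θ^∨⟩≤7); 2-tuples as given:

  λ_1 → (1, 2)
  λ_2 → (2, 4)
  λ_3 → (1, 2)
  λ_4 → (3, 1)
  λ_5 → (2, 4)
  λ_6 → (4, 2)
  λ_7 → (3, 2)
  λ_8 → (4, 2)
  λ_9 → (1, 2)
  λ_10 → (3, 1)
  λ_11 → (4, 2)
  λ_12 → (3, 1)
  λ_13 → (4, 2)
  λ_14 → (1, 1)
  λ_15 → (2, 4)
  λ_16 → (3, 1)
  λ_17 → (1, 1)
  λ_18 → (4, 2)
  λ_19 → (1, 1)
  λ_20 → (2, 4)
  λ_21 → (3, 2)
  λ_22 → (3, 1)
  λ_23 → (1, 1)

Grouping the 23 weights by Ā_7-representative: 6 linkage classes.

[[1, 3, 9], [2, 5, 15, 20], [4, 10, 12, 16, 22], [6, 8, 11, 13, 18], [7, 21], [14, 17, 19, 23]]


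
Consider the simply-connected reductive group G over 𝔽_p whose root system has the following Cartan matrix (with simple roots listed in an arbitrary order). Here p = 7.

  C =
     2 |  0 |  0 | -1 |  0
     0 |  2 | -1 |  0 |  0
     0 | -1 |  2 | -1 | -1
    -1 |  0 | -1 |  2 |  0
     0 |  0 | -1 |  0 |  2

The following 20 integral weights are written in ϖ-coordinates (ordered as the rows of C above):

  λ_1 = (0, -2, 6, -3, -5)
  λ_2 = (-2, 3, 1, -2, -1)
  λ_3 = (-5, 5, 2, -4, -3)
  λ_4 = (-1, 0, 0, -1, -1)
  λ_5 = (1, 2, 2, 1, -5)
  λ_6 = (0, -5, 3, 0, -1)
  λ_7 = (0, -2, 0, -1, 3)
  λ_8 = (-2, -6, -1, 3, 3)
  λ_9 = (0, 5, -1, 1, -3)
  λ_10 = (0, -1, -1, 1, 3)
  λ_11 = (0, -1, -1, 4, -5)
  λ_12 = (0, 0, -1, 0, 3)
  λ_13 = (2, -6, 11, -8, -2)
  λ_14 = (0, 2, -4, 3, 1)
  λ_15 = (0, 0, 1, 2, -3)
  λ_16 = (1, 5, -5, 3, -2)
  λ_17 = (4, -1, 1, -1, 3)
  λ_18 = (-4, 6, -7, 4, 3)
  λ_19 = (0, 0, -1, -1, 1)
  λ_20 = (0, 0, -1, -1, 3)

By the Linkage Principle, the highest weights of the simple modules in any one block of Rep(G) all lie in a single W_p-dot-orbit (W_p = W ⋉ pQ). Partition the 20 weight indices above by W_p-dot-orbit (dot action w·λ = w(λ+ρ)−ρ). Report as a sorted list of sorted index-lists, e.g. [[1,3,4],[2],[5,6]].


C ↔ D_5 under row/col permutation; |W(D_5)| = 1920.

Ā_7 reps of the 20 weights (D_5, coords as presented):

  λ_1+ρ ↦ (1, 1, 0, 0, 4);  λ_2+ρ ↦ (1, 4, 0, 1, 0);  λ_3+ρ ↦ (1, 0, 0, 0, 4);  λ_4+ρ ↦ (0, 1, 1, 0, 0);  λ_5+ρ ↦ (1, 0, 2, 0, 1);  λ_6+ρ ↦ (1, 4, 0, 1, 0);  λ_7+ρ ↦ (1, 1, 0, 0, 4);  λ_8+ρ ↦ (1, 0, 2, 0, 1);  λ_9+ρ ↦ (1, 4, 0, 1, 0);  λ_10+ρ ↦ (1, 0, 0, 0, 4);  λ_11+ρ ↦ (1, 4, 0, 1, 0);  λ_12+ρ ↦ (1, 1, 0, 0, 4);  λ_13+ρ ↦ (1, 0, 0, 0, 4);  λ_14+ρ ↦ (1, 0, 2, 0, 1);  λ_15+ρ ↦ (1, 1, 0, 0, 2);  λ_16+ρ ↦ (1, 1, 0, 0, 4);  λ_17+ρ ↦ (1, 4, 0, 1, 0);  λ_18+ρ ↦ (1, 1, 0, 0, 2);  λ_19+ρ ↦ (1, 1, 0, 0, 2);  λ_20+ρ ↦ (1, 1, 0, 0, 4)

6 distinct reps among the 20 weights ⇒ 6 W_7-linkage classes:

[[1, 7, 12, 16, 20], [2, 6, 9, 11, 17], [3, 10, 13], [4], [5, 8, 14], [15, 18, 19]]


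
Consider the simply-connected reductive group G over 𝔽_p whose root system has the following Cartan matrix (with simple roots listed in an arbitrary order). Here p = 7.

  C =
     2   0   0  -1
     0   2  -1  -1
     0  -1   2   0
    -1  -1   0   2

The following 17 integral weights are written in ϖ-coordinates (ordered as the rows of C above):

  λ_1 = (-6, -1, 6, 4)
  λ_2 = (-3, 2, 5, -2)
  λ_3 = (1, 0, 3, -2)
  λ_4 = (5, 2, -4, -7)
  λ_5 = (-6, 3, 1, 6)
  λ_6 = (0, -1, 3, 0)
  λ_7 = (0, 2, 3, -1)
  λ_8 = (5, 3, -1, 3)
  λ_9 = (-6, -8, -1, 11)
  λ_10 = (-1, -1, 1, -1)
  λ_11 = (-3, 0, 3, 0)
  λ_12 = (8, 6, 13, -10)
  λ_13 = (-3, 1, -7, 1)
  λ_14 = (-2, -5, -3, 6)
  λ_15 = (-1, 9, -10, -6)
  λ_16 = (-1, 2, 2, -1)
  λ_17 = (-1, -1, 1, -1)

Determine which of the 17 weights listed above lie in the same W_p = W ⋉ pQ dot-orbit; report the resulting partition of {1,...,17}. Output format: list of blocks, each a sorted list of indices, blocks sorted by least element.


C ↔ A_4 under row/col permutation; |W(A_4)| = 120.

Each λ_j+ρ reduced to Ā_7; 4-tuples below use C's row order:

  λ_1+ρ ↦ (0, 0, 2, 0) · λ_2+ρ ↦ (1, 0, 4, 1) · λ_3+ρ ↦ (1, 0, 4, 1) · λ_4+ρ ↦ (0, 3, 3, 0) · λ_5+ρ ↦ (1, 0, 4, 1) · λ_6+ρ ↦ (1, 0, 4, 1) · λ_7+ρ ↦ (0, 3, 3, 0) · λ_8+ρ ↦ (0, 3, 3, 0) · λ_9+ρ ↦ (0, 0, 2, 0) · λ_10+ρ ↦ (0, 0, 2, 0) · λ_11+ρ ↦ (1, 0, 4, 1) · λ_12+ρ ↦ (0, 0, 2, 0) · λ_13+ρ ↦ (2, 0, 2, 2) · λ_14+ρ ↦ (1, 2, 4, 0) · λ_15+ρ ↦ (2, 0, 2, 2) · λ_16+ρ ↦ (0, 3, 3, 0) · λ_17+ρ ↦ (0, 0, 2, 0)

The 17 indices split into 5 linkage classes (same alcove rep ⇔ same W_7-dot-orbit):

[[1, 9, 10, 12, 17], [2, 3, 5, 6, 11], [4, 7, 8, 16], [13, 15], [14]]


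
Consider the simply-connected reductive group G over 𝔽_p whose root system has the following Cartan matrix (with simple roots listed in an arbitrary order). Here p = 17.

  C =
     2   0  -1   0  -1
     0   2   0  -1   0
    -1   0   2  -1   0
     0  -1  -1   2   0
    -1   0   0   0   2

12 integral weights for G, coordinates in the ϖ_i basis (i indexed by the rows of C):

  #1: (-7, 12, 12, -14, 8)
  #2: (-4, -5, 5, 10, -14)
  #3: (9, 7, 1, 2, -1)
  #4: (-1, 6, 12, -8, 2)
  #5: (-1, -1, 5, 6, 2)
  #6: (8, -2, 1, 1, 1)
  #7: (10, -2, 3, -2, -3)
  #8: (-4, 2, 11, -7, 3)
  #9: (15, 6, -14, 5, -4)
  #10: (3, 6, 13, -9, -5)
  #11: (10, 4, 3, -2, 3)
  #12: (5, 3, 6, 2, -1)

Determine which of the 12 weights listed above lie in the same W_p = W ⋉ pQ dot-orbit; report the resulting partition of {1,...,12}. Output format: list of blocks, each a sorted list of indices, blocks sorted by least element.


A_5 Cartan matrix, 5 simple roots permuted; ρ=(1,1,1,1,1).

Alcove-folded reps (p=17, 12 weights, presented ϖ-order):

  1: (0, 0, 6, 7, 3)
  2: (3, 1, 7, 3, 3)
  3: (4, 2, 2, 3, 6)
  4: (0, 0, 6, 7, 3)
  5: (0, 0, 6, 7, 3)
  6: (9, 1, 2, 1, 2)
  7: (9, 1, 2, 1, 2)
  8: (3, 3, 3, 3, 1)
  9: (0, 0, 6, 7, 3)
  10: (0, 0, 6, 7, 3)
  11: (9, 1, 2, 1, 2)
  12: (3, 1, 7, 3, 3)

Linkage partition of the 12 weights (5 classes, p=17):

[[1, 4, 5, 9, 10], [2, 12], [3], [6, 7, 11], [8]]


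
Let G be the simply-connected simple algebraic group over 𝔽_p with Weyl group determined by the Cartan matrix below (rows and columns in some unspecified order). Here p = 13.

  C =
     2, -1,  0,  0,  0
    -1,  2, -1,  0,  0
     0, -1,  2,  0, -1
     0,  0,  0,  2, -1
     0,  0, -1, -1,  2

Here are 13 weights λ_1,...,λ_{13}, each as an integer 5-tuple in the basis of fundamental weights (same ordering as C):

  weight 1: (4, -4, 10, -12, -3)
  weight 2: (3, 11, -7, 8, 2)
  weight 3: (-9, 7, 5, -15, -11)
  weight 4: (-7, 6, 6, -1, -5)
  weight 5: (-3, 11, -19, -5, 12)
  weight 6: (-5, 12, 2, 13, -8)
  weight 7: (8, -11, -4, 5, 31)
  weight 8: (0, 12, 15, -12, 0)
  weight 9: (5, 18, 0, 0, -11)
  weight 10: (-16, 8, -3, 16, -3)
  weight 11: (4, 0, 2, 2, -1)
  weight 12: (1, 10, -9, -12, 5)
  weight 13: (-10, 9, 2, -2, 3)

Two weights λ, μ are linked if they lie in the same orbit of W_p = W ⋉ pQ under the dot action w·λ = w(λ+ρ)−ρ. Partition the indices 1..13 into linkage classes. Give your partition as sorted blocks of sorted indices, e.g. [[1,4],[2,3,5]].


A_5 Cartan matrix, 5 simple roots permuted; ρ=(1,1,1,1,1).

Ā_13 reps of the 13 weights (A_5, coords as presented):

  λ_1 → (0, 2, 3, 2, 6)
  λ_2 → (5, 1, 3, 3, 0)
  λ_3 → (1, 2, 1, 0, 4)
  λ_4 → (5, 1, 3, 3, 0)
  λ_5 → (1, 2, 1, 0, 4)
  λ_6 → (5, 1, 3, 3, 0)
  λ_7 → (1, 0, 3, 2, 1)
  λ_8 → (1, 0, 3, 2, 1)
  λ_9 → (1, 0, 3, 2, 1)
  λ_10 → (2, 2, 0, 2, 4)
  λ_11 → (5, 1, 3, 3, 0)
  λ_12 → (0, 2, 3, 2, 6)
  λ_13 → (5, 1, 3, 3, 0)

The 13 indices split into 5 linkage classes (same alcove rep ⇔ same W_13-dot-orbit):

[[1, 12], [2, 4, 6, 11, 13], [3, 5], [7, 8, 9], [10]]


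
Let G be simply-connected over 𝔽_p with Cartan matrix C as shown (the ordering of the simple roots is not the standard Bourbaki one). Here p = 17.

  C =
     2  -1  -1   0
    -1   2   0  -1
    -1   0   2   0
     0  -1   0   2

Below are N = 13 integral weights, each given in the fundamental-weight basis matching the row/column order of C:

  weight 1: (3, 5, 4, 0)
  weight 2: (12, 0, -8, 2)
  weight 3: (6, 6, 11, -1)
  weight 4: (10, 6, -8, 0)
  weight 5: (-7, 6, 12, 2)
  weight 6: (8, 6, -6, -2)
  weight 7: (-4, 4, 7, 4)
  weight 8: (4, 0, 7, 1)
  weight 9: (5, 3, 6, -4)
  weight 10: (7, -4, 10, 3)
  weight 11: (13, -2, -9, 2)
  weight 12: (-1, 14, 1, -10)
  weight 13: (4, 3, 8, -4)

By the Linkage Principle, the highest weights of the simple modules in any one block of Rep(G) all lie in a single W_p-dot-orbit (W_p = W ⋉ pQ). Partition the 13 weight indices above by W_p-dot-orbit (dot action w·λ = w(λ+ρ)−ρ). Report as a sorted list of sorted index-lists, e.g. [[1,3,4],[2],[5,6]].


Dynkin diagram of C (from the 6 off-diagonal −1 entries): A_4.

Folding the 13 weights λ_j+ρ into Ā_17 (reps in the given 4-coord order):

    λ_1 → (4, 6, 5, 1)
    λ_2 → (6, 1, 7, 3)
    λ_3 → (5, 2, 3, 7)
    λ_4 → (4, 6, 5, 1)
    λ_5 → (6, 1, 7, 3)
    λ_6 → (4, 6, 5, 1)
    λ_7 → (3, 2, 5, 5)
    λ_8 → (5, 1, 8, 2)
    λ_9 → (6, 1, 7, 3)
    λ_10 → (5, 1, 8, 2)
    λ_11 → (5, 1, 8, 2)
    λ_12 → (0, 6, 2, 9)
    λ_13 → (5, 1, 8, 2)

The 13 indices split into 6 linkage classes (same alcove rep ⇔ same W_17-dot-orbit):

[[1, 4, 6], [2, 5, 9], [3], [7], [8, 10, 11, 13], [12]]


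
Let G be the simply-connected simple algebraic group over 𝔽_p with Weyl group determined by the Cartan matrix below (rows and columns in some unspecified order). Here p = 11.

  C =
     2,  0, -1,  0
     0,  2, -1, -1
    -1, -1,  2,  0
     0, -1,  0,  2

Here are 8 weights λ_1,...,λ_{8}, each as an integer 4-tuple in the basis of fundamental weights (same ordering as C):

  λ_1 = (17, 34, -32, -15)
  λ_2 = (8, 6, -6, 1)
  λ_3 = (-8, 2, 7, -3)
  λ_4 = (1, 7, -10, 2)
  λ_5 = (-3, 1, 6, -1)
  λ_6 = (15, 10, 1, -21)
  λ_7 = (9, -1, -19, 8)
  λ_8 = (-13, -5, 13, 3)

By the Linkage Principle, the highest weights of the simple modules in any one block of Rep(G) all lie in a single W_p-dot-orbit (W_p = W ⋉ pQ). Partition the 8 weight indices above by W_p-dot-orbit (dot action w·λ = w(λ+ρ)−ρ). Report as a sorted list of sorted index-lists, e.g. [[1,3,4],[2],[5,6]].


A_4 Cartan matrix, 4 simple roots permuted; ρ=(1,1,1,1).

W_11-reps of the 8 weights in Ā_11 (same 4-coord order as C):

  1: (7, 1, 1, 2) · 2: (2, 2, 5, 0) · 3: (7, 1, 1, 2) · 4: (7, 1, 1, 2) · 5: (2, 2, 5, 0) · 6: (2, 2, 5, 0) · 7: (7, 1, 1, 2) · 8: (7, 1, 1, 2)

Linkage partition of the 8 weights (2 classes, p=11):

[[1, 3, 4, 7, 8], [2, 5, 6]]


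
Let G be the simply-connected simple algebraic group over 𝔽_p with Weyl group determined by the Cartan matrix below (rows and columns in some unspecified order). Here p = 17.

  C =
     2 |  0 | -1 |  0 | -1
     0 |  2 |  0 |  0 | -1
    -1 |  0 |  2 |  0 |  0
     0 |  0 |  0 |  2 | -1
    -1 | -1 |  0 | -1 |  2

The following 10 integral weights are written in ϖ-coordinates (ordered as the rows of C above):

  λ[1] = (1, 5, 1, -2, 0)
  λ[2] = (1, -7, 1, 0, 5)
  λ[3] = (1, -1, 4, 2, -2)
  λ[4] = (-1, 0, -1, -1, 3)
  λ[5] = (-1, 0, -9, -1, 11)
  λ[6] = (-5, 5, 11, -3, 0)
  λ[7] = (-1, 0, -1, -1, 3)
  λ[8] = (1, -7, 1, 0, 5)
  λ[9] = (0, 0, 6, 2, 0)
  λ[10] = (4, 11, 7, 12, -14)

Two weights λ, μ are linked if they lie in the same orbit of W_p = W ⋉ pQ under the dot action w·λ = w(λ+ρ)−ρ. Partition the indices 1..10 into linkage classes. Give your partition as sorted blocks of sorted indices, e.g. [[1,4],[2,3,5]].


Cartan matrix: type D_5 (|W|=1920); un-permuting the 5 rows.

Folding the 10 weights λ_j+ρ into Ā_17 (reps in the given 5-coord order):

  λ_1+ρ ↦ (2, 6, 2, 1, 0)
  λ_2+ρ ↦ (2, 6, 2, 1, 0)
  λ_3+ρ ↦ (1, 1, 5, 2, 0)
  λ_4+ρ ↦ (0, 1, 0, 0, 4)
  λ_5+ρ ↦ (0, 1, 0, 0, 4)
  λ_6+ρ ↦ (1, 1, 7, 3, 1)
  λ_7+ρ ↦ (0, 1, 0, 0, 4)
  λ_8+ρ ↦ (2, 6, 2, 1, 0)
  λ_9+ρ ↦ (1, 1, 7, 3, 1)
  λ_10+ρ ↦ (0, 1, 0, 0, 4)

4 distinct reps among the 10 weights ⇒ 4 W_17-linkage classes:

[[1, 2, 8], [3], [4, 5, 7, 10], [6, 9]]


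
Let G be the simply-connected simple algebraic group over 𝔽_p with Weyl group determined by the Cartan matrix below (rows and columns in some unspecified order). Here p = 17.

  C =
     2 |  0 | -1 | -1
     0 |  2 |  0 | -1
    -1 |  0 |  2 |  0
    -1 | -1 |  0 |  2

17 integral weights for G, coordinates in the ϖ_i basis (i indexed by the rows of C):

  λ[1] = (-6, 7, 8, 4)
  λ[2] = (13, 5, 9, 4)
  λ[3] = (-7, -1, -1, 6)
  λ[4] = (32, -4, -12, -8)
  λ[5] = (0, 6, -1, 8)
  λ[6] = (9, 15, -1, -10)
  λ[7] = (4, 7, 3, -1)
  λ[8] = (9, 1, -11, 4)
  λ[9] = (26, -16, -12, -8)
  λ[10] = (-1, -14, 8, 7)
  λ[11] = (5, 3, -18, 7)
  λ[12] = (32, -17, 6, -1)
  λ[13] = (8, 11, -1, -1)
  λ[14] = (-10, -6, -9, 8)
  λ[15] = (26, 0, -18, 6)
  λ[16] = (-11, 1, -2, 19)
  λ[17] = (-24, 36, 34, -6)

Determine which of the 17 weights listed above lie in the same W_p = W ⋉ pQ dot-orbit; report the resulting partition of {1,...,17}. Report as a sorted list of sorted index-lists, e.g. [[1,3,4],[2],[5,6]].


Type A_4, rank 4, |W|=120; reorder rows/cols to standard.

Folding the 17 weights λ_j+ρ into Ā_17 (reps in the given 4-coord order):

  1: (5, 8, 4, 0)
  2: (1, 3, 5, 6)
  3: (0, 0, 6, 1)
  4: (1, 3, 5, 6)
  5: (1, 7, 0, 9)
  6: (1, 7, 0, 9)
  7: (5, 8, 4, 0)
  8: (0, 2, 10, 5)
  9: (1, 3, 5, 6)
  10: (5, 8, 4, 0)
  11: (8, 0, 5, 3)
  12: (0, 0, 6, 1)
  13: (5, 8, 4, 0)
  14: (5, 8, 4, 0)
  15: (1, 7, 0, 9)
  16: (1, 3, 5, 6)
  17: (1, 3, 5, 6)

Linkage partition of the 17 weights (6 classes, p=17):

[[1, 7, 10, 13, 14], [2, 4, 9, 16, 17], [3, 12], [5, 6, 15], [8], [11]]


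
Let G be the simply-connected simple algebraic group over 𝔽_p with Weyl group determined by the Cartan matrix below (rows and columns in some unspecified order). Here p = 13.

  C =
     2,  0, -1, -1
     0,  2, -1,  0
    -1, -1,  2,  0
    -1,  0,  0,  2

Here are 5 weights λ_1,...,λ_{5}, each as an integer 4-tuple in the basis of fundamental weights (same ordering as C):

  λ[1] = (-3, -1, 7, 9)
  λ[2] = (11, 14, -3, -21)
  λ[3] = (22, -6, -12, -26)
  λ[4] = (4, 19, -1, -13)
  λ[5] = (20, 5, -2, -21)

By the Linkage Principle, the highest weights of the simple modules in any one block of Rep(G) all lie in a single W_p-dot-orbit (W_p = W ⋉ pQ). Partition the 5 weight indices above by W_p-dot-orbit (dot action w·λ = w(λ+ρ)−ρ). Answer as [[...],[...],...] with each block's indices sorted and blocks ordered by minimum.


A_4 Cartan matrix, 4 simple roots permuted; ρ=(1,1,1,1).

Folding the 5 weights λ_j+ρ into Ā_13 (reps in the given 4-coord order):

  λ_1+ρ ↦ (2, 3, 3, 5) · λ_2+ρ ↦ (0, 7, 1, 2) · λ_3+ρ ↦ (0, 7, 1, 2) · λ_4+ρ ↦ (7, 1, 0, 0) · λ_5+ρ ↦ (7, 1, 0, 0)

These 5 weights hit 3 W_13-dot-orbits; sizes (1, 2, 2):

[[1], [2, 3], [4, 5]]


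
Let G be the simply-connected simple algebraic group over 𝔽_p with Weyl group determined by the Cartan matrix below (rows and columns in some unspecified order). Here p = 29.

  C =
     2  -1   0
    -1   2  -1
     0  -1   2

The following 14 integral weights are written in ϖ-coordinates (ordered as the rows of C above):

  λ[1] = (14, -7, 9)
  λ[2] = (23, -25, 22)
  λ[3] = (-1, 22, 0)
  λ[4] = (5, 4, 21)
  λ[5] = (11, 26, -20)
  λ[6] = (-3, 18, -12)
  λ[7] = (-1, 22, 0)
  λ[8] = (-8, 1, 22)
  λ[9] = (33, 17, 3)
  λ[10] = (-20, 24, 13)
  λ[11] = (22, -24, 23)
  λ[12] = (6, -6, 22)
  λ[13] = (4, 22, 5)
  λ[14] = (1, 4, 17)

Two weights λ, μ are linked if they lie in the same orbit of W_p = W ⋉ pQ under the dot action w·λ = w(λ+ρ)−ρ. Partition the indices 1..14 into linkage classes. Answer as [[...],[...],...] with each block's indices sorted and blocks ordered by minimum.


Type A_3, rank 3, |W|=24; reorder rows/cols to standard.

Folding the 14 weights λ_j+ρ into Ā_29 (reps in the given 3-coord order):

  1: (9, 6, 4) · 2: (0, 23, 1) · 3: (0, 23, 1) · 4: (2, 5, 18) · 5: (2, 8, 9) · 6: (2, 6, 11) · 7: (0, 23, 1) · 8: (2, 5, 18) · 9: (2, 5, 18) · 10: (9, 6, 4) · 11: (0, 23, 1) · 12: (2, 5, 18) · 13: (0, 23, 1) · 14: (2, 5, 18)

The 14 indices split into 5 linkage classes (same alcove rep ⇔ same W_29-dot-orbit):

[[1, 10], [2, 3, 7, 11, 13], [4, 8, 9, 12, 14], [5], [6]]


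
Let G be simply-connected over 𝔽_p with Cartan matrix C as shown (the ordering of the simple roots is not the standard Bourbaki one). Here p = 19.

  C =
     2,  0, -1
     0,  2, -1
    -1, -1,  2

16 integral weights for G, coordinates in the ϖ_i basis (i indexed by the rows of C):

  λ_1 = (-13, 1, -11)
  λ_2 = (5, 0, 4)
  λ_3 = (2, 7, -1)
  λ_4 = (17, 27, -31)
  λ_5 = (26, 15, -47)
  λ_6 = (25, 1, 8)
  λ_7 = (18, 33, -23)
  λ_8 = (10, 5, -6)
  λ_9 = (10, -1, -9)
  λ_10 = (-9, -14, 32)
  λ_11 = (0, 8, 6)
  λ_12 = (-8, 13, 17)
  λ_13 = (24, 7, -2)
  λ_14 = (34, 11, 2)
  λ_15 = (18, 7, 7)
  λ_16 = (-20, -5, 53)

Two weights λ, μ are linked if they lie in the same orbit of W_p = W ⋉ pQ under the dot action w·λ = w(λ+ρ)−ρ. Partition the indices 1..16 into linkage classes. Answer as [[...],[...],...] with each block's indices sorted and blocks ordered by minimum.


Cartan matrix: type A_3 (|W|=24); un-permuting the 3 rows.

Ā_19 reps of the 16 weights (A_3, coords as presented):

  [1] (1, 9, 7) · [2] (6, 1, 5) · [3] (3, 8, 0) · [4] (1, 9, 7) · [5] (3, 8, 0) · [6] (1, 9, 7) · [7] (12, 3, 4) · [8] (6, 1, 5) · [9] (3, 8, 0) · [10] (6, 1, 5) · [11] (1, 9, 7) · [12] (6, 1, 5) · [13] (6, 1, 5) · [14] (12, 3, 4) · [15] (3, 8, 0) · [16] (12, 3, 4)

Partition of {1..16} into 4 W_19-dot-orbits:

[[1, 4, 6, 11], [2, 8, 10, 12, 13], [3, 5, 9, 15], [7, 14, 16]]
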